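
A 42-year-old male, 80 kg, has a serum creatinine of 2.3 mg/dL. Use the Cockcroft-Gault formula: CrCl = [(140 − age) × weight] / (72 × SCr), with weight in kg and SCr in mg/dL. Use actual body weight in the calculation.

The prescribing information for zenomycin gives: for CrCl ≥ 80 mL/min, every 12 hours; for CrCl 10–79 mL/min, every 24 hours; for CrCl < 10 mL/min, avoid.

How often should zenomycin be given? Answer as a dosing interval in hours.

CrCl = (140 − 42) × 80 / (72 × 2.3) = 7840.0 / 165.60 ≈ 47.3 mL/min
CrCl ≈ 47 mL/min → bracket 10–79 mL/min → every 24 hours.

every 24 hours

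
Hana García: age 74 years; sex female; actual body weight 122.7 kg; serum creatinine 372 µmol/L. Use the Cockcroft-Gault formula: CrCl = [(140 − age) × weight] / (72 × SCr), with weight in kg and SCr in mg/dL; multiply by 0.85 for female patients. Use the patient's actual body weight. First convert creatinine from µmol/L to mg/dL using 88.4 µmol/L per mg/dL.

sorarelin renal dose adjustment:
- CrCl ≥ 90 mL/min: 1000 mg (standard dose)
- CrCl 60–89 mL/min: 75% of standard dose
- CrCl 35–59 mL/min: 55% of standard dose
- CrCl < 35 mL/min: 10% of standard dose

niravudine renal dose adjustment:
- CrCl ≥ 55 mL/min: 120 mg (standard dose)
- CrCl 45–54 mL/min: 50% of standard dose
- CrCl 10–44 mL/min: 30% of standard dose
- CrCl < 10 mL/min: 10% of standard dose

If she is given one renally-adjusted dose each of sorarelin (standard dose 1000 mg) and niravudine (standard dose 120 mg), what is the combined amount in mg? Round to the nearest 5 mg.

135 mg

SCr = 372 / 88.4 = 4.208 mg/dL
CrCl = (140 − 74) × 122.7 / (72 × 4.208) × 0.85 = 8098.2 / 302.98 × 0.85 ≈ 22.7 mL/min
CrCl ≈ 23 mL/min.
sorarelin: < 35 mL/min → 10% of 1000 mg = 100 mg.
niravudine: 10–44 mL/min → 30% of 120 mg = 36 mg.
Total = 100 + 36 = 136 mg.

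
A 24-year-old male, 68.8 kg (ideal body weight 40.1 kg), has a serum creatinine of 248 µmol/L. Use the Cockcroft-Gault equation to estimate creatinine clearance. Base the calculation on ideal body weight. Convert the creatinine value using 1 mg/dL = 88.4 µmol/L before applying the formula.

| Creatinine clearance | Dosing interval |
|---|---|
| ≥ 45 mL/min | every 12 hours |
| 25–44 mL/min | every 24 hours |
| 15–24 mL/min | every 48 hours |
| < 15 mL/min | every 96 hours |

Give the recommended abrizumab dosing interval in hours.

every 48 hours

SCr = 248 / 88.4 = 2.805 mg/dL
CrCl = (140 − 24) × 40.1 / (72 × 2.805) = 4651.6 / 201.96 ≈ 23.0 mL/min
CrCl ≈ 23 mL/min → bracket 15–24 mL/min → every 48 hours.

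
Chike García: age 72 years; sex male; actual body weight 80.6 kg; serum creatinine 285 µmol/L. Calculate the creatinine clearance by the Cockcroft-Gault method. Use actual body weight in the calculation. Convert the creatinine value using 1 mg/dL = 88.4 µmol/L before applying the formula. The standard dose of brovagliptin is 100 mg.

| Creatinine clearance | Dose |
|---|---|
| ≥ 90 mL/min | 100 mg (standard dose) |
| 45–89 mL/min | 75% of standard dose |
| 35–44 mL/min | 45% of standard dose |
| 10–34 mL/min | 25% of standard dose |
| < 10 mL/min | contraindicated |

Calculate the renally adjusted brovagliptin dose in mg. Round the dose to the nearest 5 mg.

SCr = 285 / 88.4 = 3.224 mg/dL
CrCl = (140 − 72) × 80.6 / (72 × 3.224) = 5480.8 / 232.13 ≈ 23.6 mL/min
CrCl ≈ 24 mL/min → bracket 10–34 mL/min.
25% of 100 mg = 25 mg

25 mg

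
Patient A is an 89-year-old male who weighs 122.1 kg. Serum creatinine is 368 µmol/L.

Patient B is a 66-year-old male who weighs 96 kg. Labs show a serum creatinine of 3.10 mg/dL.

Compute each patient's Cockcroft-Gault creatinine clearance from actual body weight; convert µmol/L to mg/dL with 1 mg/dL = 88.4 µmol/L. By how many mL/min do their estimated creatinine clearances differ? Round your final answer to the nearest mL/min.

11 mL/min

Patient A: SCr = 368 / 88.4 = 4.163 mg/dL
Patient A: CrCl = (140 − 89) × 122.1 / (72 × 4.163) = 6227.1 / 299.74 ≈ 20.8 mL/min
Patient B: CrCl = (140 − 66) × 96 / (72 × 3.1) = 7104.0 / 223.20 ≈ 31.8 mL/min
|20.8 − 31.8| = 11.0 mL/min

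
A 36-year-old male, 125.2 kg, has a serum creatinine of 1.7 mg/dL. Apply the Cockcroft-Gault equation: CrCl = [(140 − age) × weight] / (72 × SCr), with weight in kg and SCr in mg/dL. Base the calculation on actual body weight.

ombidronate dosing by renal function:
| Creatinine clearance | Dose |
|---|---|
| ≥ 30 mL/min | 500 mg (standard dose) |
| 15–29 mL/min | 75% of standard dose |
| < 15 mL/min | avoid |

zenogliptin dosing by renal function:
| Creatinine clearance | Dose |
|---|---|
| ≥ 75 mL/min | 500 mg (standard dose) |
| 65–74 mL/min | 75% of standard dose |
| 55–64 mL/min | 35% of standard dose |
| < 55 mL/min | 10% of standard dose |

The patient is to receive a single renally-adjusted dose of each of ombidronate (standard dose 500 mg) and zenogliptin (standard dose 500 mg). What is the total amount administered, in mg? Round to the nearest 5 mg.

1000 mg

CrCl = (140 − 36) × 125.2 / (72 × 1.7) = 13020.8 / 122.40 ≈ 106.4 mL/min
CrCl ≈ 106 mL/min.
ombidronate: ≥ 30 mL/min → 100% of 500 mg = 500 mg.
zenogliptin: ≥ 75 mL/min → 100% of 500 mg = 500 mg.
Total = 500 + 500 = 1000 mg.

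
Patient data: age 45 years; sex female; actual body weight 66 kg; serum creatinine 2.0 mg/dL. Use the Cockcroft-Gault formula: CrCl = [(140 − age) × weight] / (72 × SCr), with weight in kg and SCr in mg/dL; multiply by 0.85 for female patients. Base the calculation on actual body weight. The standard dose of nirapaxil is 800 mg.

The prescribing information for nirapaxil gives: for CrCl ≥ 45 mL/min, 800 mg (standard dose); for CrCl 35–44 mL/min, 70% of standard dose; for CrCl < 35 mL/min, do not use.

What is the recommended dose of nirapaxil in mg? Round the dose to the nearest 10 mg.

560 mg

CrCl = (140 − 45) × 66 / (72 × 2) × 0.85 = 6270.0 / 144.00 × 0.85 ≈ 37.0 mL/min
CrCl ≈ 37 mL/min → bracket 35–44 mL/min.
70% of 800 mg = 560 mg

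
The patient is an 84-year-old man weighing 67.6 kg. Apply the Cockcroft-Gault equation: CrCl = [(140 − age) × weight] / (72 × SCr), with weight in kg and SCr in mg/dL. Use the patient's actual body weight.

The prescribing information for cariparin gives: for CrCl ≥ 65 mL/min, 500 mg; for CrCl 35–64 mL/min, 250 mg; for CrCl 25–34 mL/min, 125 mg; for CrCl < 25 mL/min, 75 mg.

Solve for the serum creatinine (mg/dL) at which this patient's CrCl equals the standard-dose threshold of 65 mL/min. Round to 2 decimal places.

0.81 mg/dL

Standard dose requires CrCl ≥ 65 mL/min.
Set (140 − 84) × 67.6 / (72 × SCr) = 65
SCr = (140 − 84) × 67.6 / (72 × 65) = 0.809 mg/dL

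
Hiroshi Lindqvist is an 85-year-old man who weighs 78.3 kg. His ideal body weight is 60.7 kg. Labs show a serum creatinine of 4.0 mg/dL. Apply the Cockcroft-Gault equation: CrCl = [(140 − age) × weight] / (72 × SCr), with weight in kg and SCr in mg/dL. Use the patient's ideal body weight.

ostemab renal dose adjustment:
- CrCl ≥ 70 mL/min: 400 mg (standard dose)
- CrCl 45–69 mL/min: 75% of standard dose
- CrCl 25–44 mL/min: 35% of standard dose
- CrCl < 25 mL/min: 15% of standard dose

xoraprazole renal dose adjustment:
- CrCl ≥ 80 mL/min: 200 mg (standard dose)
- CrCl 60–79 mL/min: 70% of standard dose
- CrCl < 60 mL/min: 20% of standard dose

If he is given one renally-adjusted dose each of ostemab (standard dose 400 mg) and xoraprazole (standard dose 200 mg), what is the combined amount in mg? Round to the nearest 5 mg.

100 mg

CrCl = (140 − 85) × 60.7 / (72 × 4) = 3338.5 / 288.00 ≈ 11.6 mL/min
CrCl ≈ 12 mL/min.
ostemab: < 25 mL/min → 15% of 400 mg = 60 mg.
xoraprazole: < 60 mL/min → 20% of 200 mg = 40 mg.
Total = 60 + 40 = 100 mg.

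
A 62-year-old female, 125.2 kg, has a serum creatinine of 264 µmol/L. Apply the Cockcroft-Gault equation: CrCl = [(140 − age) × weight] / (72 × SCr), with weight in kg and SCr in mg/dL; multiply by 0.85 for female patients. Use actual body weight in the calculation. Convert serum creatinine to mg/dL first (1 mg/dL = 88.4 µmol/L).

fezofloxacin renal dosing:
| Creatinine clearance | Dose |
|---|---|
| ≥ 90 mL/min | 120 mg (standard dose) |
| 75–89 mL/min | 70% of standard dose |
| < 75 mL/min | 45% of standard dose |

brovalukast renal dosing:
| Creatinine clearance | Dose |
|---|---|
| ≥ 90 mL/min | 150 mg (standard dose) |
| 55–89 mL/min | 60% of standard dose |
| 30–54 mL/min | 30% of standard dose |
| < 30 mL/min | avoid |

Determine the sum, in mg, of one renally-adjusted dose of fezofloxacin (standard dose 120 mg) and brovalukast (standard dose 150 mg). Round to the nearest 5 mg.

SCr = 264 / 88.4 = 2.986 mg/dL
CrCl = (140 − 62) × 125.2 / (72 × 2.986) × 0.85 = 9765.6 / 214.99 × 0.85 ≈ 38.6 mL/min
CrCl ≈ 39 mL/min.
fezofloxacin: < 75 mL/min → 45% of 120 mg = 54 mg.
brovalukast: 30–54 mL/min → 30% of 150 mg = 45 mg.
Total = 54 + 45 = 99 mg.

100 mg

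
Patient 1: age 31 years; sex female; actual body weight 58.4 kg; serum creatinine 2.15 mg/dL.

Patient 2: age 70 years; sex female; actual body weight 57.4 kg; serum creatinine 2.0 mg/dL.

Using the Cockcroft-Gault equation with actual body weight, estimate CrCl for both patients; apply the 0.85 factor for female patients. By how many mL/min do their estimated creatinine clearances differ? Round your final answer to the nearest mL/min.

Patient 1: CrCl = (140 − 31) × 58.4 / (72 × 2.15) × 0.85 = 6365.6 / 154.80 × 0.85 ≈ 35.0 mL/min
Patient 2: CrCl = (140 − 70) × 57.4 / (72 × 2) × 0.85 = 4018.0 / 144.00 × 0.85 ≈ 23.7 mL/min
|35.0 − 23.7| = 11.3 mL/min

11 mL/min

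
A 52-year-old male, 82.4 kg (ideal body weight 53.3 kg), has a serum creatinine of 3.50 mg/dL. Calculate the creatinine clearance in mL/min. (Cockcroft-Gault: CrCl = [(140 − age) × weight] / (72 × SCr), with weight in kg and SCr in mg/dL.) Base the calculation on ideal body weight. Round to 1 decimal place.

18.6 mL/min

CrCl = (140 − 52) × 53.3 / (72 × 3.5) = 4690.4 / 252.00 ≈ 18.6 mL/min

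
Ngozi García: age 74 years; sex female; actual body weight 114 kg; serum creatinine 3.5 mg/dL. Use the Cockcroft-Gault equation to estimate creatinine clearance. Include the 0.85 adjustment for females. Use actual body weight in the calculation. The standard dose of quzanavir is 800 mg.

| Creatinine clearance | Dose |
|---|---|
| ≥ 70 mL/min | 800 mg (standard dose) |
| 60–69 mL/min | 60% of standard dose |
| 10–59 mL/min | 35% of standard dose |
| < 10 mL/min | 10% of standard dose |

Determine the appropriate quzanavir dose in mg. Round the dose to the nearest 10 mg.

CrCl = (140 − 74) × 114 / (72 × 3.5) × 0.85 = 7524.0 / 252.00 × 0.85 ≈ 25.4 mL/min
CrCl ≈ 25 mL/min → bracket 10–59 mL/min.
35% of 800 mg = 280 mg

280 mg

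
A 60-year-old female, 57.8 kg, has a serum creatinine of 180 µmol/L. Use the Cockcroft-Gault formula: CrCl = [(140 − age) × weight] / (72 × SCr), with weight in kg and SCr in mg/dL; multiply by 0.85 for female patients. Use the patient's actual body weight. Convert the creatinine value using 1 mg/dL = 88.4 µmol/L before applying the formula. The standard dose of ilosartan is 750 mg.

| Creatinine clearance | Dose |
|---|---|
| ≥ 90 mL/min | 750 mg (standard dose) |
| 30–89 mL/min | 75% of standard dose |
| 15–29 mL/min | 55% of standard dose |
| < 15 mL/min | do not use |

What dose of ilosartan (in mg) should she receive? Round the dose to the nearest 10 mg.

SCr = 180 / 88.4 = 2.036 mg/dL
CrCl = (140 − 60) × 57.8 / (72 × 2.036) × 0.85 = 4624.0 / 146.59 × 0.85 ≈ 26.8 mL/min
CrCl ≈ 27 mL/min → bracket 15–29 mL/min.
55% of 750 mg = 412.5 mg → 410 mg

410 mg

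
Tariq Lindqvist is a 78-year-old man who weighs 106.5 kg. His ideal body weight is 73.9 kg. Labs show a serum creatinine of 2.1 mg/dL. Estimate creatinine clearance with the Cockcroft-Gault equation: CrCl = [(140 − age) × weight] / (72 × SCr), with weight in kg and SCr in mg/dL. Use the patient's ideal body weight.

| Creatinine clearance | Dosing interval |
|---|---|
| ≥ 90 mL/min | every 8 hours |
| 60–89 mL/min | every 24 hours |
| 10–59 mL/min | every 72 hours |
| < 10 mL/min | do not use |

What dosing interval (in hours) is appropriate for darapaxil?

CrCl = (140 − 78) × 73.9 / (72 × 2.1) = 4581.8 / 151.20 ≈ 30.3 mL/min
CrCl ≈ 30 mL/min → bracket 10–59 mL/min → every 72 hours.

every 72 hours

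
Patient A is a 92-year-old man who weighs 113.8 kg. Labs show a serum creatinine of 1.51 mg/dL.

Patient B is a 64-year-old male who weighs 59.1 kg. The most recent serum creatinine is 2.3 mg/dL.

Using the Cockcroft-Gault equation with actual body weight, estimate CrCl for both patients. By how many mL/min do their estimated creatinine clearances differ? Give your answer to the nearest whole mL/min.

Patient A: CrCl = (140 − 92) × 113.8 / (72 × 1.51) = 5462.4 / 108.72 ≈ 50.2 mL/min
Patient B: CrCl = (140 − 64) × 59.1 / (72 × 2.3) = 4491.6 / 165.60 ≈ 27.1 mL/min
|50.2 − 27.1| = 23.1 mL/min

23 mL/min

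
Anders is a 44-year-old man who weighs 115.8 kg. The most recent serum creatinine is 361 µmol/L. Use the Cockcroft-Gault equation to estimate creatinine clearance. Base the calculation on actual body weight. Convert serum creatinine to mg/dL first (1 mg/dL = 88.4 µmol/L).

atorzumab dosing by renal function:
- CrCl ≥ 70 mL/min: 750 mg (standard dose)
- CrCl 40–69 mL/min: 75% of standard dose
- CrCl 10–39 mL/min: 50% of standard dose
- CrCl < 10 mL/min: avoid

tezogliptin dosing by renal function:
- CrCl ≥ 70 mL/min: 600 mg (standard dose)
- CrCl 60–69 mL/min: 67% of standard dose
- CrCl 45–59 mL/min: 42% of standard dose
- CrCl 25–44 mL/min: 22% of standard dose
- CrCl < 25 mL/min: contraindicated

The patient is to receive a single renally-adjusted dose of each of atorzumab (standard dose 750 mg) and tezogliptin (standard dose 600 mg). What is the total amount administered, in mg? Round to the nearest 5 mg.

SCr = 361 / 88.4 = 4.084 mg/dL
CrCl = (140 − 44) × 115.8 / (72 × 4.084) = 11116.8 / 294.05 ≈ 37.8 mL/min
CrCl ≈ 38 mL/min.
atorzumab: 10–39 mL/min → 50% of 750 mg = 375 mg.
tezogliptin: 25–44 mL/min → 22% of 600 mg = 132 mg.
Total = 375 + 132 = 507 mg.

505 mg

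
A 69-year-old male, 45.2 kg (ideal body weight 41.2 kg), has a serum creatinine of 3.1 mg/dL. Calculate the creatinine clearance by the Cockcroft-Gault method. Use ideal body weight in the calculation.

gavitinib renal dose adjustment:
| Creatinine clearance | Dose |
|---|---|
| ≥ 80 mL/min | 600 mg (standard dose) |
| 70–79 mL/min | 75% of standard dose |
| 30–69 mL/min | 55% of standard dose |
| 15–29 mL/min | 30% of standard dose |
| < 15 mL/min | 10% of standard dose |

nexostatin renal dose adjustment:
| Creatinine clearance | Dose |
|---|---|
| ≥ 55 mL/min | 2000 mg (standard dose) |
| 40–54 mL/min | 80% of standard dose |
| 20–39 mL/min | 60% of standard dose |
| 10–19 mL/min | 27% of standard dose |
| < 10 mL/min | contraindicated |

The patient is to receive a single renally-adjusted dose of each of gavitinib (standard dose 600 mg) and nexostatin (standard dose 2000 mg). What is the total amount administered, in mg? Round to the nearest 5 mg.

CrCl = (140 − 69) × 41.2 / (72 × 3.1) = 2925.2 / 223.20 ≈ 13.1 mL/min
CrCl ≈ 13 mL/min.
gavitinib: < 15 mL/min → 10% of 600 mg = 60 mg.
nexostatin: 10–19 mL/min → 27% of 2000 mg = 540 mg.
Total = 60 + 540 = 600 mg.

600 mg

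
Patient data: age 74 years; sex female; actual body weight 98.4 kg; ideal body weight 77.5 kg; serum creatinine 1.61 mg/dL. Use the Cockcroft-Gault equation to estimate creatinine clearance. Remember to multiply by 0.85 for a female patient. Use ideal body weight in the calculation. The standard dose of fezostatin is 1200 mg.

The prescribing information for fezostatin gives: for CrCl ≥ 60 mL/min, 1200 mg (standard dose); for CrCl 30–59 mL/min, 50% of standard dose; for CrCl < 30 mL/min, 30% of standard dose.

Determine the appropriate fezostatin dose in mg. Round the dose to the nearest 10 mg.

600 mg

CrCl = (140 − 74) × 77.5 / (72 × 1.61) × 0.85 = 5115.0 / 115.92 × 0.85 ≈ 37.5 mL/min
CrCl ≈ 38 mL/min → bracket 30–59 mL/min.
50% of 1200 mg = 600 mg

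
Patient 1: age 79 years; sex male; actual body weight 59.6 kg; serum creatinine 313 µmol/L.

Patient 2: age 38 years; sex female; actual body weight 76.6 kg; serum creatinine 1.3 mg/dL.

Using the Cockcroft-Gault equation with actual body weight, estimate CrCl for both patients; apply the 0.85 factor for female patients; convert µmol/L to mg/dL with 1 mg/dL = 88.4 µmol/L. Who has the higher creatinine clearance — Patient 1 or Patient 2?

Patient 1: SCr = 313 / 88.4 = 3.541 mg/dL
Patient 1: CrCl = (140 − 79) × 59.6 / (72 × 3.541) = 3635.6 / 254.95 ≈ 14.3 mL/min
Patient 2: CrCl = (140 − 38) × 76.6 / (72 × 1.3) × 0.85 = 7813.2 / 93.60 × 0.85 ≈ 71.0 mL/min
14.3 vs 71.0 mL/min → Patient 2 is higher.

Patient 2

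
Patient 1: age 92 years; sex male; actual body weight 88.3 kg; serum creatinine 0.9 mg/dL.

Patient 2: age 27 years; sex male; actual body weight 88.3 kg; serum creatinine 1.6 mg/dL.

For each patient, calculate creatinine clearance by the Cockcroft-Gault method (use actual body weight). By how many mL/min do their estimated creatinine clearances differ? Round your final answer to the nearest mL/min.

Patient 1: CrCl = (140 − 92) × 88.3 / (72 × 0.9) = 4238.4 / 64.80 ≈ 65.4 mL/min
Patient 2: CrCl = (140 − 27) × 88.3 / (72 × 1.6) = 9977.9 / 115.20 ≈ 86.6 mL/min
|65.4 − 86.6| = 21.2 mL/min

21 mL/min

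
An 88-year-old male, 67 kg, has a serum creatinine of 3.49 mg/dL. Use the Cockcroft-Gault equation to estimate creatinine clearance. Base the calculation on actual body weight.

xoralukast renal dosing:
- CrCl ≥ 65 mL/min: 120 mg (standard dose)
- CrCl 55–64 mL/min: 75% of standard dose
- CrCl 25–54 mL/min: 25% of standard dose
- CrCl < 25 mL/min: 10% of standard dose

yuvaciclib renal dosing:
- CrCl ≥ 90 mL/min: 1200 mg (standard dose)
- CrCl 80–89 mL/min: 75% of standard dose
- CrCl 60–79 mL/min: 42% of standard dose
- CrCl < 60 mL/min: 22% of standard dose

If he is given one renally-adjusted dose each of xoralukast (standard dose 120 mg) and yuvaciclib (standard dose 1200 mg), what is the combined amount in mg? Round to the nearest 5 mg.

275 mg

CrCl = (140 − 88) × 67 / (72 × 3.49) = 3484.0 / 251.28 ≈ 13.9 mL/min
CrCl ≈ 14 mL/min.
xoralukast: < 25 mL/min → 10% of 120 mg = 12 mg.
yuvaciclib: < 60 mL/min → 22% of 1200 mg = 264 mg.
Total = 12 + 264 = 276 mg.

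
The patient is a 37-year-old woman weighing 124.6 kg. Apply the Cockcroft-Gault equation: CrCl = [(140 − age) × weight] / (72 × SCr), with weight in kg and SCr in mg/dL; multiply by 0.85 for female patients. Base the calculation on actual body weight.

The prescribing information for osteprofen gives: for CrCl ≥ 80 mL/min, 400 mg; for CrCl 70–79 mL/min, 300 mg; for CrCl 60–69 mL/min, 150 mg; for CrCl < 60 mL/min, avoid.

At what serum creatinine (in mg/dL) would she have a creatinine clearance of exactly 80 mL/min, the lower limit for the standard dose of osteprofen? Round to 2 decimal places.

1.89 mg/dL

Standard dose requires CrCl ≥ 80 mL/min.
Set (140 − 37) × 124.6 × 0.85 / (72 × SCr) = 80
SCr = (140 − 37) × 124.6 × 0.85 / (72 × 80) = 1.894 mg/dL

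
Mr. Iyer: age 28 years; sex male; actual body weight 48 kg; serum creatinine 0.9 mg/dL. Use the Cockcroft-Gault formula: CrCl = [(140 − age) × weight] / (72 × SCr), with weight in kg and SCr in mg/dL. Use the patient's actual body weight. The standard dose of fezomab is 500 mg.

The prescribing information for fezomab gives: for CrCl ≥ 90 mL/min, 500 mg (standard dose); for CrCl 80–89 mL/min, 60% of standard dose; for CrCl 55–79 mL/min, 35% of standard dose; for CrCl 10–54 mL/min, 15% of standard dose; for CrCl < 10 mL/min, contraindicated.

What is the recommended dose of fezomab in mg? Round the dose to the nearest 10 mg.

CrCl = (140 − 28) × 48 / (72 × 0.9) = 5376.0 / 64.80 ≈ 83.0 mL/min
CrCl ≈ 83 mL/min → bracket 80–89 mL/min.
60% of 500 mg = 300 mg

300 mg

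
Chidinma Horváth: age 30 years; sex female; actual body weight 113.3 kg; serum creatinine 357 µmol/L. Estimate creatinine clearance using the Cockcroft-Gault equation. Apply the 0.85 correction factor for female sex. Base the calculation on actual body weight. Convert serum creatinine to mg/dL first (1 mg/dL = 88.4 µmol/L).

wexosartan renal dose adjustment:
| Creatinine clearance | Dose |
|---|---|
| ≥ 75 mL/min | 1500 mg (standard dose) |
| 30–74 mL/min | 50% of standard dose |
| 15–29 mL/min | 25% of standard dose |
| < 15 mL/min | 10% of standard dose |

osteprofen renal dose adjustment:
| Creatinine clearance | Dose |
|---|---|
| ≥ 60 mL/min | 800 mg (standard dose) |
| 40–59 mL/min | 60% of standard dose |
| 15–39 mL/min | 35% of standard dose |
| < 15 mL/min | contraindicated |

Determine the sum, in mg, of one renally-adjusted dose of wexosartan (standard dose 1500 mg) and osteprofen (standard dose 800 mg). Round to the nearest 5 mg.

SCr = 357 / 88.4 = 4.038 mg/dL
CrCl = (140 − 30) × 113.3 / (72 × 4.038) × 0.85 = 12463.0 / 290.74 × 0.85 ≈ 36.4 mL/min
CrCl ≈ 36 mL/min.
wexosartan: 30–74 mL/min → 50% of 1500 mg = 750 mg.
osteprofen: 15–39 mL/min → 35% of 800 mg = 280 mg.
Total = 750 + 280 = 1030 mg.

1030 mg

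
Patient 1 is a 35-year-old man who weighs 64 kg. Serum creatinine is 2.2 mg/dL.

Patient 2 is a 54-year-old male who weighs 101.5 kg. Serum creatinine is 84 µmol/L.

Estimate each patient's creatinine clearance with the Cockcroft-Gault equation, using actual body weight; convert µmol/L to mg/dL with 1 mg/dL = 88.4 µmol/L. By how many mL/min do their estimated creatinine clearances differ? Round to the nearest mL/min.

85 mL/min

Patient 1: CrCl = (140 − 35) × 64 / (72 × 2.2) = 6720.0 / 158.40 ≈ 42.4 mL/min
Patient 2: SCr = 84 / 88.4 = 0.95 mg/dL
Patient 2: CrCl = (140 − 54) × 101.5 / (72 × 0.95) = 8729.0 / 68.40 ≈ 127.6 mL/min
|42.4 − 127.6| = 85.2 mL/min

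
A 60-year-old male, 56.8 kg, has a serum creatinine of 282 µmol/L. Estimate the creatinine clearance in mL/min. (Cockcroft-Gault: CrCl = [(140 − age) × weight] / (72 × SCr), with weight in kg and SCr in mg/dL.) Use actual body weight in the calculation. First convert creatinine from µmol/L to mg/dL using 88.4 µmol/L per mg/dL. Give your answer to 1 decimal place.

19.8 mL/min

SCr = 282 / 88.4 = 3.19 mg/dL
CrCl = (140 − 60) × 56.8 / (72 × 3.19) = 4544.0 / 229.68 ≈ 19.8 mL/min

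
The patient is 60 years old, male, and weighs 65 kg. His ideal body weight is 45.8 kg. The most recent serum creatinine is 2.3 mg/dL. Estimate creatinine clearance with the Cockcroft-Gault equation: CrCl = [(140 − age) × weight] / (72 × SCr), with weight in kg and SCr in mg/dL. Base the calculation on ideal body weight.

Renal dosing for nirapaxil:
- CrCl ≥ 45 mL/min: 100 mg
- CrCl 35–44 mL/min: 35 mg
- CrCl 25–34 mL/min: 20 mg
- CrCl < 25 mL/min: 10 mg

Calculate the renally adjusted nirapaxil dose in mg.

10 mg

CrCl = (140 − 60) × 45.8 / (72 × 2.3) = 3664.0 / 165.60 ≈ 22.1 mL/min
CrCl ≈ 22 mL/min → bracket < 25 mL/min.
Dose for this bracket: 10 mg.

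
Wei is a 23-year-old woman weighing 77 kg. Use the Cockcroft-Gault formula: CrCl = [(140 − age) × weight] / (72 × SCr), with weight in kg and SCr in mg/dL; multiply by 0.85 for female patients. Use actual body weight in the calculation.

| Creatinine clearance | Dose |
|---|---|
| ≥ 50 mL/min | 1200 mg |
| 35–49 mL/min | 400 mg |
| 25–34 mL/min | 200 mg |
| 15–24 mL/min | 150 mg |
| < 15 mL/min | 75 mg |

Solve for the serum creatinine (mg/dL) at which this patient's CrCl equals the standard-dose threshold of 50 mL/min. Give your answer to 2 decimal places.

2.13 mg/dL

Standard dose requires CrCl ≥ 50 mL/min.
Set (140 − 23) × 77 × 0.85 / (72 × SCr) = 50
SCr = (140 − 23) × 77 × 0.85 / (72 × 50) = 2.127 mg/dL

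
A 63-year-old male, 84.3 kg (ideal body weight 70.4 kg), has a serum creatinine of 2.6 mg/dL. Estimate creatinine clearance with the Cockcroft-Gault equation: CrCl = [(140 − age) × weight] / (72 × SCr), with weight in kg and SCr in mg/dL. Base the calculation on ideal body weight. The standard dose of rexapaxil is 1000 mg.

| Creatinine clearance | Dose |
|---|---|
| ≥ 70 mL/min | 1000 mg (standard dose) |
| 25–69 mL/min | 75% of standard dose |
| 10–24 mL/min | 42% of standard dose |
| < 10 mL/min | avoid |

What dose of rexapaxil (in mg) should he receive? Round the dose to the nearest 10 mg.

CrCl = (140 − 63) × 70.4 / (72 × 2.6) = 5420.8 / 187.20 ≈ 29.0 mL/min
CrCl ≈ 29 mL/min → bracket 25–69 mL/min.
75% of 1000 mg = 750 mg

750 mg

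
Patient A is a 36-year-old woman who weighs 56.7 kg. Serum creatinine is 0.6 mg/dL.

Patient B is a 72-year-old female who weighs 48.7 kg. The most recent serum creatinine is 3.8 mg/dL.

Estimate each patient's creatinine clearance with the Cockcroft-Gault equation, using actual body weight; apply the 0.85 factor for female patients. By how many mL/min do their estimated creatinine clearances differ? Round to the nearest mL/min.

Patient A: CrCl = (140 − 36) × 56.7 / (72 × 0.6) × 0.85 = 5896.8 / 43.20 × 0.85 ≈ 116.0 mL/min
Patient B: CrCl = (140 − 72) × 48.7 / (72 × 3.8) × 0.85 = 3311.6 / 273.60 × 0.85 ≈ 10.3 mL/min
|116.0 − 10.3| = 105.7 mL/min

106 mL/min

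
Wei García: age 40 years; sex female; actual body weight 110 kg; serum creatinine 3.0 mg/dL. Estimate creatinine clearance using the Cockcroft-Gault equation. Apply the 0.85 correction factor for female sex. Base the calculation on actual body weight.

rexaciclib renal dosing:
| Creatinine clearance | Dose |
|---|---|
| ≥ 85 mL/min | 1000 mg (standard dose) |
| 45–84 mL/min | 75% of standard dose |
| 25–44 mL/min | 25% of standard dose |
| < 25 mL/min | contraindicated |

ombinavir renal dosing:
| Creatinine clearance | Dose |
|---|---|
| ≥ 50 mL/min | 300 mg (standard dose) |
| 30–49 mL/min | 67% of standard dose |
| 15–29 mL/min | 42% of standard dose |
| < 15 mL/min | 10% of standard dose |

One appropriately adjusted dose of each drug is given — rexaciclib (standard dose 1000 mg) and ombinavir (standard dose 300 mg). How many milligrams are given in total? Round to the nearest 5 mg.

CrCl = (140 − 40) × 110 / (72 × 3) × 0.85 = 11000.0 / 216.00 × 0.85 ≈ 43.3 mL/min
CrCl ≈ 43 mL/min.
rexaciclib: 25–44 mL/min → 25% of 1000 mg = 250 mg.
ombinavir: 30–49 mL/min → 67% of 300 mg = 201 mg.
Total = 250 + 201 = 451 mg.

450 mg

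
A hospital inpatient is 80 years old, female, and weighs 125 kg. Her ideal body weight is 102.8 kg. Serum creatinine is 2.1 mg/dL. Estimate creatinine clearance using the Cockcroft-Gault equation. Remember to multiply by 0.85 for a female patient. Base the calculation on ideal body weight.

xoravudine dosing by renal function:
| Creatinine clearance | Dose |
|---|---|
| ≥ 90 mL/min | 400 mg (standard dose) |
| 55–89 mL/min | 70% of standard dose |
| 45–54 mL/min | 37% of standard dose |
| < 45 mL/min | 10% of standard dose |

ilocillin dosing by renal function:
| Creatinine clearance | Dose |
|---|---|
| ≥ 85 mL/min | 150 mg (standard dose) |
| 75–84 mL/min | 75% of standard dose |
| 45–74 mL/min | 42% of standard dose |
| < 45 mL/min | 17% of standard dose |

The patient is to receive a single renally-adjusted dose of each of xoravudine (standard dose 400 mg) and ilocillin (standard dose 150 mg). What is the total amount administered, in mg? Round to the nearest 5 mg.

65 mg

CrCl = (140 − 80) × 102.8 / (72 × 2.1) × 0.85 = 6168.0 / 151.20 × 0.85 ≈ 34.7 mL/min
CrCl ≈ 35 mL/min.
xoravudine: < 45 mL/min → 10% of 400 mg = 40 mg.
ilocillin: < 45 mL/min → 17% of 150 mg = 25.5 mg.
Total = 40 + 25.5 = 65.5 mg.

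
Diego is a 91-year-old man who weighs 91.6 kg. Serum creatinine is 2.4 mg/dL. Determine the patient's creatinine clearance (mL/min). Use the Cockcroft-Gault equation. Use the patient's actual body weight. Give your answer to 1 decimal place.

CrCl = (140 − 91) × 91.6 / (72 × 2.4) = 4488.4 / 172.80 ≈ 26.0 mL/min

26.0 mL/min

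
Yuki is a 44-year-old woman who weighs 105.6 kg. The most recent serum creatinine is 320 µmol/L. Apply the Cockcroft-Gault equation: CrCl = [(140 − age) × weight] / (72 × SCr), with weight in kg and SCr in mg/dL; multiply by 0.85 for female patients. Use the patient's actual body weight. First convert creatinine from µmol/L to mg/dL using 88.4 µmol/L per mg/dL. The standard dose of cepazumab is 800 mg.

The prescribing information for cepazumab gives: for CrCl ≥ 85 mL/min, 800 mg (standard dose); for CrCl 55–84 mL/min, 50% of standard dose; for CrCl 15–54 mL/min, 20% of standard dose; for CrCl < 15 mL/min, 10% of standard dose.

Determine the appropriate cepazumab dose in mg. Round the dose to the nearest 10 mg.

SCr = 320 / 88.4 = 3.62 mg/dL
CrCl = (140 − 44) × 105.6 / (72 × 3.62) × 0.85 = 10137.6 / 260.64 × 0.85 ≈ 33.1 mL/min
CrCl ≈ 33 mL/min → bracket 15–54 mL/min.
20% of 800 mg = 160 mg

160 mg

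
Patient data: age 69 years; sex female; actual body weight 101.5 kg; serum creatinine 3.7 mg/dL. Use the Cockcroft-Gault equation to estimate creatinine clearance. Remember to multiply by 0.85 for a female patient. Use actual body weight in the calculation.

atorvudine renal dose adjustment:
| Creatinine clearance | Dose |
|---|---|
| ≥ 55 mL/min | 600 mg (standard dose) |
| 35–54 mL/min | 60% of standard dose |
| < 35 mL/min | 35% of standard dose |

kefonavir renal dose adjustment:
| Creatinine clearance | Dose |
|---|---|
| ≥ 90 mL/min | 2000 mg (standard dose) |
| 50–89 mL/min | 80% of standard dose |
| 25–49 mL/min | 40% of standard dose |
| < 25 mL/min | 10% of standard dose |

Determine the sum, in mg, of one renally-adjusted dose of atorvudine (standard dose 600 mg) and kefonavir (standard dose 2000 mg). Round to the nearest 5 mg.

410 mg

CrCl = (140 − 69) × 101.5 / (72 × 3.7) × 0.85 = 7206.5 / 266.40 × 0.85 ≈ 23.0 mL/min
CrCl ≈ 23 mL/min.
atorvudine: < 35 mL/min → 35% of 600 mg = 210 mg.
kefonavir: < 25 mL/min → 10% of 2000 mg = 200 mg.
Total = 210 + 200 = 410 mg.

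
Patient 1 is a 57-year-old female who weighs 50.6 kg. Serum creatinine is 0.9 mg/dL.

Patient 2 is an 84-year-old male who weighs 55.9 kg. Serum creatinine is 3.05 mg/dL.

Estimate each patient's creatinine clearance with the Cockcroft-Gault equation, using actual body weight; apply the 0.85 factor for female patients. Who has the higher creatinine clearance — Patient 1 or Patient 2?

Patient 1

Patient 1: CrCl = (140 − 57) × 50.6 / (72 × 0.9) × 0.85 = 4199.8 / 64.80 × 0.85 ≈ 55.1 mL/min
Patient 2: CrCl = (140 − 84) × 55.9 / (72 × 3.05) = 3130.4 / 219.60 ≈ 14.3 mL/min
55.1 vs 14.3 mL/min → Patient 1 is higher.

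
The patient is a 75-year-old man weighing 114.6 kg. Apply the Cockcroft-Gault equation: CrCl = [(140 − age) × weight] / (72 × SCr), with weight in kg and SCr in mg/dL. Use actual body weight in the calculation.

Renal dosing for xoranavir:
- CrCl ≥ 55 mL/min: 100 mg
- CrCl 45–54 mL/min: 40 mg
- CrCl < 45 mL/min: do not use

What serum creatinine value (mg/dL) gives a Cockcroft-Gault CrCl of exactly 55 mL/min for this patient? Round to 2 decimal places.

1.88 mg/dL

Standard dose requires CrCl ≥ 55 mL/min.
Set (140 − 75) × 114.6 / (72 × SCr) = 55
SCr = (140 − 75) × 114.6 / (72 × 55) = 1.881 mg/dL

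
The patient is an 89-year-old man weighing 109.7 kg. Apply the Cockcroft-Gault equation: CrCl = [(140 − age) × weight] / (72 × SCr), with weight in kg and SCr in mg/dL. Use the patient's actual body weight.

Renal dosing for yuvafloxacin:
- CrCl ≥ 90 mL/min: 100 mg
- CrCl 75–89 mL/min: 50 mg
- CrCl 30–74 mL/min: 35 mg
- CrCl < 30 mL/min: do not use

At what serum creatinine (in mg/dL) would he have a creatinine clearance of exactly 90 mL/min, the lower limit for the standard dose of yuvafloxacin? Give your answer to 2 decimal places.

0.86 mg/dL

Standard dose requires CrCl ≥ 90 mL/min.
Set (140 − 89) × 109.7 / (72 × SCr) = 90
SCr = (140 − 89) × 109.7 / (72 × 90) = 0.863 mg/dL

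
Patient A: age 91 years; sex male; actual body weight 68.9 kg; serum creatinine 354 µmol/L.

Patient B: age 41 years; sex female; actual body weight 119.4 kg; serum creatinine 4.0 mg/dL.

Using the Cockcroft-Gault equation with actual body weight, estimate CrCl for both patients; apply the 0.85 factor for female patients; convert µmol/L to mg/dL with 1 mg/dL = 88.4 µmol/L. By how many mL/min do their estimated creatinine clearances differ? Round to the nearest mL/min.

Patient A: SCr = 354 / 88.4 = 4.005 mg/dL
Patient A: CrCl = (140 − 91) × 68.9 / (72 × 4.005) = 3376.1 / 288.36 ≈ 11.7 mL/min
Patient B: CrCl = (140 − 41) × 119.4 / (72 × 4) × 0.85 = 11820.6 / 288.00 × 0.85 ≈ 34.9 mL/min
|11.7 − 34.9| = 23.2 mL/min

23 mL/min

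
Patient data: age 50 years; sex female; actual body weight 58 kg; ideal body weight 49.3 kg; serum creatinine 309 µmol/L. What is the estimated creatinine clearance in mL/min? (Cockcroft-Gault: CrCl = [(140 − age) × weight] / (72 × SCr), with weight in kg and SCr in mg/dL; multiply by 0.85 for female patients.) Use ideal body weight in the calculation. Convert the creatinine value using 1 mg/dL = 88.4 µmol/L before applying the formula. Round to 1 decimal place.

15.0 mL/min

SCr = 309 / 88.4 = 3.495 mg/dL
CrCl = (140 − 50) × 49.3 / (72 × 3.495) × 0.85 = 4437.0 / 251.64 × 0.85 ≈ 15.0 mL/min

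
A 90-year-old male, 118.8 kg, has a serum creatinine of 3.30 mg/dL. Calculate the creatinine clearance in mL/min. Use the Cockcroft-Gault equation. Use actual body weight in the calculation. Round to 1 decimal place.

25.0 mL/min

CrCl = (140 − 90) × 118.8 / (72 × 3.3) = 5940.0 / 237.60 ≈ 25.0 mL/min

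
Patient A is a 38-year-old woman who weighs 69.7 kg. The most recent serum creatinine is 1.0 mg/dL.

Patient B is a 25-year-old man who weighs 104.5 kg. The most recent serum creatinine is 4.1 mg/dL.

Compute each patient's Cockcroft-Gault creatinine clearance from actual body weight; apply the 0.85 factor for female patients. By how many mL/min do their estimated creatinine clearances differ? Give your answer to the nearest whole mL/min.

43 mL/min

Patient A: CrCl = (140 − 38) × 69.7 / (72 × 1) × 0.85 = 7109.4 / 72.00 × 0.85 ≈ 83.9 mL/min
Patient B: CrCl = (140 − 25) × 104.5 / (72 × 4.1) = 12017.5 / 295.20 ≈ 40.7 mL/min
|83.9 − 40.7| = 43.2 mL/min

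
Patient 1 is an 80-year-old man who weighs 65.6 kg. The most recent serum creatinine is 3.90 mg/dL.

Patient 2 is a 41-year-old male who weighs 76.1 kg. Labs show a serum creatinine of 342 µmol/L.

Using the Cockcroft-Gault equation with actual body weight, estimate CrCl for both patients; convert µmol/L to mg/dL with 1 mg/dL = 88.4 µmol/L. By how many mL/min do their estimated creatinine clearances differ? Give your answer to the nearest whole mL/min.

Patient 1: CrCl = (140 − 80) × 65.6 / (72 × 3.9) = 3936.0 / 280.80 ≈ 14.0 mL/min
Patient 2: SCr = 342 / 88.4 = 3.869 mg/dL
Patient 2: CrCl = (140 − 41) × 76.1 / (72 × 3.869) = 7533.9 / 278.57 ≈ 27.0 mL/min
|14.0 − 27.0| = 13.0 mL/min

13 mL/min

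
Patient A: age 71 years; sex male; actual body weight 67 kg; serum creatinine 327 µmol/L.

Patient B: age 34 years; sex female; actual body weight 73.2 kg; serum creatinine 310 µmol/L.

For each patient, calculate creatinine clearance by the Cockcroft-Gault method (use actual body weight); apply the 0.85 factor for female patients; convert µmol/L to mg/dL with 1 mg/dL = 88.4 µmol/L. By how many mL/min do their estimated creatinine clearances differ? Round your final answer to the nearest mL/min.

9 mL/min

Patient A: SCr = 327 / 88.4 = 3.699 mg/dL
Patient A: CrCl = (140 − 71) × 67 / (72 × 3.699) = 4623.0 / 266.33 ≈ 17.4 mL/min
Patient B: SCr = 310 / 88.4 = 3.507 mg/dL
Patient B: CrCl = (140 − 34) × 73.2 / (72 × 3.507) × 0.85 = 7759.2 / 252.50 × 0.85 ≈ 26.1 mL/min
|17.4 − 26.1| = 8.7 mL/min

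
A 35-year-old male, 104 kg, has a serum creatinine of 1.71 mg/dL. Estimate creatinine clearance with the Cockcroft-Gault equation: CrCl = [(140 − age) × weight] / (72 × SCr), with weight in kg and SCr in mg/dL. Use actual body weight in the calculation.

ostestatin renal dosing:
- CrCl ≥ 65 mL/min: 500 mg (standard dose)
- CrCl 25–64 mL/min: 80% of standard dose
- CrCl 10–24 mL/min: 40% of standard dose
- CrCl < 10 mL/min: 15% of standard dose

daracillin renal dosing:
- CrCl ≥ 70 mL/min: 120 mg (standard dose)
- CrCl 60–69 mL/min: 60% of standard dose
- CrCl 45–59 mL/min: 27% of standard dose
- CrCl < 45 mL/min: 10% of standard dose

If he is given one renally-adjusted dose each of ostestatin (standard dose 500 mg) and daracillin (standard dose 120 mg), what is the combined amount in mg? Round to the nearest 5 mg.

CrCl = (140 − 35) × 104 / (72 × 1.71) = 10920.0 / 123.12 ≈ 88.7 mL/min
CrCl ≈ 89 mL/min.
ostestatin: ≥ 65 mL/min → 100% of 500 mg = 500 mg.
daracillin: ≥ 70 mL/min → 100% of 120 mg = 120 mg.
Total = 500 + 120 = 620 mg.

620 mg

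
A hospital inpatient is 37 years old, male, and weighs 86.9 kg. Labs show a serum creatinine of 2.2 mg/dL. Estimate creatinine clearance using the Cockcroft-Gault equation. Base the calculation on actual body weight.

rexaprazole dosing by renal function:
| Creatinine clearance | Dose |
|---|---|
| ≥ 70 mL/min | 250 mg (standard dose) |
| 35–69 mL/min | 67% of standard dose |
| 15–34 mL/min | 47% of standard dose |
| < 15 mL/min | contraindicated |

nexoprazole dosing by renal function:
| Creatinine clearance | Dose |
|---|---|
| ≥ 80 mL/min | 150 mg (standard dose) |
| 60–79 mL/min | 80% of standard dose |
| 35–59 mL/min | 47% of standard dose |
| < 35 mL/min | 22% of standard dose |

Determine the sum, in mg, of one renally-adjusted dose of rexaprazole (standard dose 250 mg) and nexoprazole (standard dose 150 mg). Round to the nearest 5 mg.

240 mg

CrCl = (140 − 37) × 86.9 / (72 × 2.2) = 8950.7 / 158.40 ≈ 56.5 mL/min
CrCl ≈ 57 mL/min.
rexaprazole: 35–69 mL/min → 67% of 250 mg = 167.5 mg.
nexoprazole: 35–59 mL/min → 47% of 150 mg = 70.5 mg.
Total = 167.5 + 70.5 = 238 mg.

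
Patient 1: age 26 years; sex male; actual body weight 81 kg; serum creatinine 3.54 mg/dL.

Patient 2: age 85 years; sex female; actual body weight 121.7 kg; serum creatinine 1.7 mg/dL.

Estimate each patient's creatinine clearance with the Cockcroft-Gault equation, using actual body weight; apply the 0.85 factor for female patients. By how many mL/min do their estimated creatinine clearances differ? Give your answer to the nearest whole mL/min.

Patient 1: CrCl = (140 − 26) × 81 / (72 × 3.54) = 9234.0 / 254.88 ≈ 36.2 mL/min
Patient 2: CrCl = (140 − 85) × 121.7 / (72 × 1.7) × 0.85 = 6693.5 / 122.40 × 0.85 ≈ 46.5 mL/min
|36.2 − 46.5| = 10.3 mL/min

10 mL/min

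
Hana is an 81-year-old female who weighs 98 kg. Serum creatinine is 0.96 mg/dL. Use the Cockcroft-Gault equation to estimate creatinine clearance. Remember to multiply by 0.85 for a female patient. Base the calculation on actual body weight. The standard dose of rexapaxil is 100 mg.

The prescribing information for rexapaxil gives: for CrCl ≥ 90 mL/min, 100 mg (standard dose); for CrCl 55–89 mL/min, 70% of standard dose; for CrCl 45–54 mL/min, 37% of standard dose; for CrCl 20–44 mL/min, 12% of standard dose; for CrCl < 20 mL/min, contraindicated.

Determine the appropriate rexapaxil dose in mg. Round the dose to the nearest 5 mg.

70 mg

CrCl = (140 − 81) × 98 / (72 × 0.96) × 0.85 = 5782.0 / 69.12 × 0.85 ≈ 71.1 mL/min
CrCl ≈ 71 mL/min → bracket 55–89 mL/min.
70% of 100 mg = 70 mg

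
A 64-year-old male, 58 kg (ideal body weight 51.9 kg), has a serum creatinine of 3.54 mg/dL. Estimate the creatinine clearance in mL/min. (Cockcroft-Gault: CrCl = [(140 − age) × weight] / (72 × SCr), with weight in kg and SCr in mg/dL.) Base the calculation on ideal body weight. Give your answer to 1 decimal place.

15.5 mL/min

CrCl = (140 − 64) × 51.9 / (72 × 3.54) = 3944.4 / 254.88 ≈ 15.5 mL/min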